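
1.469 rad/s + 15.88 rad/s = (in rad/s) 17.35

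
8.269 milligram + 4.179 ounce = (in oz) 4.179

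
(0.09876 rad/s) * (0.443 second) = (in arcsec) 9024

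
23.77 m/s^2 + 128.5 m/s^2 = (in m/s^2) 152.3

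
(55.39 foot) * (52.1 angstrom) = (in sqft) 9.468e-07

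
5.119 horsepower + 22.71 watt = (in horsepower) 5.149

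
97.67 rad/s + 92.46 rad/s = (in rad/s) 190.1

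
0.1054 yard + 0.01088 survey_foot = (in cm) 9.969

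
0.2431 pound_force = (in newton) 1.081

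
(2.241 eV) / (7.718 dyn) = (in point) 1.319e-11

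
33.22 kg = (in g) 3.322e+04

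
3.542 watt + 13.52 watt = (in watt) 17.06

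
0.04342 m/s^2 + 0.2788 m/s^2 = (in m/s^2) 0.3222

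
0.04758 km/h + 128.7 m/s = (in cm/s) 1.287e+04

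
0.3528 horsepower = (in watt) 263.1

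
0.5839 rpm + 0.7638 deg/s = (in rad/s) 0.07448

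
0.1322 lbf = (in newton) 0.5881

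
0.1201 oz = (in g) 3.405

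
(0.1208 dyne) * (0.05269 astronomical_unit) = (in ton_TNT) 2.276e-06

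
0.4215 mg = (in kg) 4.215e-07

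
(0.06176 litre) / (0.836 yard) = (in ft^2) 0.0008696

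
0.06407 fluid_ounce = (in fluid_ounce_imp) 0.06669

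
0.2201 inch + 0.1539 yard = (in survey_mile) 9.092e-05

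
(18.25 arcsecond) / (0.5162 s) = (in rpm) 0.001637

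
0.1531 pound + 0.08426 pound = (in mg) 1.077e+05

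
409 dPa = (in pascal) 40.9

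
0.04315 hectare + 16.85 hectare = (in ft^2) 1.818e+06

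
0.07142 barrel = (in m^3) 0.01135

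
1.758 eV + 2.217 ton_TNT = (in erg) 9.276e+16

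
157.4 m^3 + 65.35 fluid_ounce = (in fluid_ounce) 5.322e+06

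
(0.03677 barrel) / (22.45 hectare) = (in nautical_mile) 1.406e-11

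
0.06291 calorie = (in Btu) 0.0002495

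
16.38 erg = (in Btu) 1.553e-09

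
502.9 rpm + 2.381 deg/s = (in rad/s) 52.71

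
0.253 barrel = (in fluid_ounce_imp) 1416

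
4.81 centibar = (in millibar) 48.1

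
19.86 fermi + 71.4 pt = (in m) 0.02519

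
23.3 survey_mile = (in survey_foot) 1.23e+05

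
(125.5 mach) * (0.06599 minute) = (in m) 1.692e+05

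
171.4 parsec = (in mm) 5.289e+21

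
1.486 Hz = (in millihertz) 1486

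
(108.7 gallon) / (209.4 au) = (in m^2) 1.314e-14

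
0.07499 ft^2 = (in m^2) 0.006967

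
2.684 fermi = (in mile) 1.668e-18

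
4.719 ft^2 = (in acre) 0.0001083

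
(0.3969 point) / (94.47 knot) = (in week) 4.764e-12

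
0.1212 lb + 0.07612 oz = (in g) 57.13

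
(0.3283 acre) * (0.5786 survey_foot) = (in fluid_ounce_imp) 8.246e+06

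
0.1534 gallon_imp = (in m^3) 0.0006974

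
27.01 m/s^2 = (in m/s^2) 27.01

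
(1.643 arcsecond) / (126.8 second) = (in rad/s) 6.282e-08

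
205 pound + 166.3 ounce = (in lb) 215.4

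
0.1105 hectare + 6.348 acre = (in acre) 6.621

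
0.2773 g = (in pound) 0.0006113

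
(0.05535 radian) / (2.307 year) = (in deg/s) 4.359e-08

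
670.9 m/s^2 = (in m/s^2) 670.9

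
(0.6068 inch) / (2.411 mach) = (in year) 5.953e-13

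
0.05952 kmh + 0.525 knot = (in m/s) 0.2866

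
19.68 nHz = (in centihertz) 1.968e-06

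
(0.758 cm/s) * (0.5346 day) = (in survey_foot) 1149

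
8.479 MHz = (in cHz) 8.479e+08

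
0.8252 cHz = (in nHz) 8.252e+06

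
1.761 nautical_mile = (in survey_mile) 2.027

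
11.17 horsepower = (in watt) 8329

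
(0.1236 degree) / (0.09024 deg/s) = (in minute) 0.02283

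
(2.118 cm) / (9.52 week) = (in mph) 8.229e-09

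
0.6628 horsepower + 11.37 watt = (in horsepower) 0.678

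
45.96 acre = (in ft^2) 2.002e+06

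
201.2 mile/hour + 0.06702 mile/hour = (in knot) 174.9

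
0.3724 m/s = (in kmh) 1.341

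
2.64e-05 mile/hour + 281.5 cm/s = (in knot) 5.472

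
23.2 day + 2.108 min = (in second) 2.005e+06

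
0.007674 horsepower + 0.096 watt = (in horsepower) 0.007803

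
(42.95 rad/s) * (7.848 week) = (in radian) 2.039e+08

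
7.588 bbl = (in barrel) 7.588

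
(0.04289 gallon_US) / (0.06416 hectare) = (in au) 1.692e-18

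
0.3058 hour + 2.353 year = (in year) 2.353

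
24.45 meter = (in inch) 962.6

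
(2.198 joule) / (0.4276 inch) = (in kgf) 20.64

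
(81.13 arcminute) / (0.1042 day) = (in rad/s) 2.621e-06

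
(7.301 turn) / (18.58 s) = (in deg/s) 141.5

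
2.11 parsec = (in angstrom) 6.511e+26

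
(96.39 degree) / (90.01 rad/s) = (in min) 0.0003115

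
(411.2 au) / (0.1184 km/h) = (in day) 2.165e+10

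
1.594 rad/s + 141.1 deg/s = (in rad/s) 4.057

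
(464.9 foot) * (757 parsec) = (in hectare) 3.31e+17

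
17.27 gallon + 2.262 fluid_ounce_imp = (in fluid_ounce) 2213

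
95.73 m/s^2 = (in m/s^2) 95.73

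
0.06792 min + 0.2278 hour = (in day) 0.009539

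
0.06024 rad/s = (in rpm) 0.5752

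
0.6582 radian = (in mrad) 658.2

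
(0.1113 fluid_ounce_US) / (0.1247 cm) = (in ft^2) 0.02841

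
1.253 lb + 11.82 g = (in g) 580.2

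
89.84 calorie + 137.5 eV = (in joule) 375.9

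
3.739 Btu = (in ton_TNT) 9.428e-07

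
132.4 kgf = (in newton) 1298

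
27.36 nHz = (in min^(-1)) 1.642e-06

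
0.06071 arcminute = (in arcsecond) 3.643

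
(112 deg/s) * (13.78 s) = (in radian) 26.94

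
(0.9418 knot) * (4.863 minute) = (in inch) 5566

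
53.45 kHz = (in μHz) 5.345e+10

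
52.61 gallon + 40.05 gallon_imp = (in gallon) 100.7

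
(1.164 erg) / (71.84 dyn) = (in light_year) 1.713e-20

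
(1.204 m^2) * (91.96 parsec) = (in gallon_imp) 7.515e+20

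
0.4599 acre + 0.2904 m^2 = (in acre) 0.46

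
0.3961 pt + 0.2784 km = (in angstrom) 2.784e+12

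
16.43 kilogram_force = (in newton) 161.1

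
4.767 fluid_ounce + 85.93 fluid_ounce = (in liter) 2.682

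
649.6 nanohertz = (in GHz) 6.496e-16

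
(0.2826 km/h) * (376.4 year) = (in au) 0.006229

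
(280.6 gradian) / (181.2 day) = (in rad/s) 2.815e-07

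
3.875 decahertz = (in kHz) 0.03875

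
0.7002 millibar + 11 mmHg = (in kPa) 1.537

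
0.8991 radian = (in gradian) 57.24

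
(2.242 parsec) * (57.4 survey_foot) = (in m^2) 1.21e+18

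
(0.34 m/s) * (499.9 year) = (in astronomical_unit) 0.03583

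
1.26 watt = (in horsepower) 0.00169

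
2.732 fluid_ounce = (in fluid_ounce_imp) 2.844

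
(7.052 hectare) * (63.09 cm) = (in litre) 4.449e+07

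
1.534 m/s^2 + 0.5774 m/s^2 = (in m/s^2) 2.111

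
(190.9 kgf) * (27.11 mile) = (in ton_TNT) 0.01952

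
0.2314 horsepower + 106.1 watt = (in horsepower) 0.3737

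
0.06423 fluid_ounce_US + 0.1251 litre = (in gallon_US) 0.03355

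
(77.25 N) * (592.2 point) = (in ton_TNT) 3.857e-09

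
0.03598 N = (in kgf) 0.003669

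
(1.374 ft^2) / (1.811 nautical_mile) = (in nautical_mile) 2.055e-08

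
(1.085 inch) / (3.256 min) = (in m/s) 0.0001411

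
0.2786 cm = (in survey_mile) 1.731e-06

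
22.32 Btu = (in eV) 1.47e+23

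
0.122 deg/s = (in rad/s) 0.002129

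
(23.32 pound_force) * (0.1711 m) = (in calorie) 4.242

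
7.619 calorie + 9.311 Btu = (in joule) 9856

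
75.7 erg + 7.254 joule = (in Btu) 0.006875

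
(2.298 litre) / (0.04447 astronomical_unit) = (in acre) 8.536e-17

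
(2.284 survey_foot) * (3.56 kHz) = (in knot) 4818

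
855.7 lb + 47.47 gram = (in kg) 388.2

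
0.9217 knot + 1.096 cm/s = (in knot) 0.943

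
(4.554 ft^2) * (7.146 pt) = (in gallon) 0.2818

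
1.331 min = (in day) 0.0009243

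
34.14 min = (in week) 0.003387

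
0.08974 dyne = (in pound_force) 2.017e-07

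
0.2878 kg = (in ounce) 10.15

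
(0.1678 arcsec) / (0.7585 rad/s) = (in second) 1.073e-06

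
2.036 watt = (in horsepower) 0.00273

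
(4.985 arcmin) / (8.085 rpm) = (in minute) 2.855e-05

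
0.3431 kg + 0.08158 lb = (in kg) 0.3801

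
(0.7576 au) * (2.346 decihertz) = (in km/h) 9.572e+10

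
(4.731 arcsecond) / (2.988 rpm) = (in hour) 2.036e-08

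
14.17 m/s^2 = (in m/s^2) 14.17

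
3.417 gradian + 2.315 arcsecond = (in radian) 0.05369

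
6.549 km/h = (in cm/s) 181.9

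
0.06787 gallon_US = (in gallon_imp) 0.05651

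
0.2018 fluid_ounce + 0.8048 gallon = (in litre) 3.052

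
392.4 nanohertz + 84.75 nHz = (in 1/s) 4.771e-07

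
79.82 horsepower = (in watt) 5.952e+04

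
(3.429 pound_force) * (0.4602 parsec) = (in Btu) 2.053e+14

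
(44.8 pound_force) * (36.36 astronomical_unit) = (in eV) 6.766e+33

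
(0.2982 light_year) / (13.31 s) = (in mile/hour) 4.741e+14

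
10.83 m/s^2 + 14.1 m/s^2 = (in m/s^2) 24.93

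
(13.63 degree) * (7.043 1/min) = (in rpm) 0.2667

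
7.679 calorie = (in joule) 32.13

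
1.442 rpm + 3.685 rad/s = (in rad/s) 3.836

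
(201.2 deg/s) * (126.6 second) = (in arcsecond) 9.17e+07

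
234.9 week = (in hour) 3.946e+04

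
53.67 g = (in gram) 53.67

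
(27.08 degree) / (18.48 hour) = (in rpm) 6.784e-05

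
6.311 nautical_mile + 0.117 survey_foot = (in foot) 3.835e+04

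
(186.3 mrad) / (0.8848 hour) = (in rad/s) 5.849e-05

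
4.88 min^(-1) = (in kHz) 8.133e-05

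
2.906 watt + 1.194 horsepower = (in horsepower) 1.198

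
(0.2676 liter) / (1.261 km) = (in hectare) 2.122e-11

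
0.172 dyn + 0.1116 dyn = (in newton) 2.836e-06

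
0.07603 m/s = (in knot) 0.1478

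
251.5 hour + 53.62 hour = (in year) 0.03483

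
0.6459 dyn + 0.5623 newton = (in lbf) 0.1264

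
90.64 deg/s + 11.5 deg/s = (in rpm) 17.02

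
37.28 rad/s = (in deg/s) 2136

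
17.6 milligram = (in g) 0.0176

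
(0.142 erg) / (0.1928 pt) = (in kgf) 2.129e-05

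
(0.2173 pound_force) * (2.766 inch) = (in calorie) 0.01623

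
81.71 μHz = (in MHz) 8.171e-11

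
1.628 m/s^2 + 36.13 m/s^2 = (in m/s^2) 37.76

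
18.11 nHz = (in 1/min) 1.087e-06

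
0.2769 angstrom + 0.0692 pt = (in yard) 2.67e-05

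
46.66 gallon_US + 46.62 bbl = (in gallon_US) 2005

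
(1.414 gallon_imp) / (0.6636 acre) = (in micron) 2.394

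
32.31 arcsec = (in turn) 2.493e-05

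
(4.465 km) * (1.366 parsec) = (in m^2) 1.882e+20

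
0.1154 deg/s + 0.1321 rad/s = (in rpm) 1.281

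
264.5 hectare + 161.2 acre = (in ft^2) 3.549e+07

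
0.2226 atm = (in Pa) 2.255e+04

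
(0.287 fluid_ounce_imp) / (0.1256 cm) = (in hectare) 6.492e-07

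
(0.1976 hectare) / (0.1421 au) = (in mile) 5.776e-11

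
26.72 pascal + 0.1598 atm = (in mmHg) 121.6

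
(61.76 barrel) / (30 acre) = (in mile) 5.026e-08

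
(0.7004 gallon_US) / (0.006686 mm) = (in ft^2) 4268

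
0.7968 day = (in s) 6.884e+04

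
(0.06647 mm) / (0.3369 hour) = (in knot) 1.065e-07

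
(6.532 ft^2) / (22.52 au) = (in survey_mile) 1.119e-16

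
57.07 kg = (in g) 5.707e+04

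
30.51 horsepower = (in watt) 2.275e+04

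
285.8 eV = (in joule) 4.579e-17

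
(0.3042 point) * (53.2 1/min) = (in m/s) 9.515e-05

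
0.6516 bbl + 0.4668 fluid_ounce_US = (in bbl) 0.6517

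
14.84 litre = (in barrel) 0.09334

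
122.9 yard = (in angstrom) 1.124e+12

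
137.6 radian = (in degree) 7884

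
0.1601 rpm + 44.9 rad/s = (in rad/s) 44.92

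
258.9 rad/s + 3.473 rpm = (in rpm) 2476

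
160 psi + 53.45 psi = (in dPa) 1.472e+07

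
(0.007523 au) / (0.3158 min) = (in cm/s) 5.94e+09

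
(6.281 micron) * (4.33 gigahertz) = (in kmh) 9.791e+04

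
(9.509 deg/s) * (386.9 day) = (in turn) 8.83e+05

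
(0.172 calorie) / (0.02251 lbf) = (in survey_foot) 23.58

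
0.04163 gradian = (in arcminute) 2.248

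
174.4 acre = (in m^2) 7.058e+05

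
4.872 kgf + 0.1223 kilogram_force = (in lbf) 11.01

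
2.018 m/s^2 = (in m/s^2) 2.018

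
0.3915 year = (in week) 20.41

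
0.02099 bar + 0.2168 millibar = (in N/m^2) 2121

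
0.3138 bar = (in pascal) 3.138e+04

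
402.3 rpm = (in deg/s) 2414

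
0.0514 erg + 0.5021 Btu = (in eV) 3.306e+21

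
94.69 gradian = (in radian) 1.487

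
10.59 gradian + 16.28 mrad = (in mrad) 182.6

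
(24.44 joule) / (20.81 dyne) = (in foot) 3.853e+05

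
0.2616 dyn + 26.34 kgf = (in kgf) 26.34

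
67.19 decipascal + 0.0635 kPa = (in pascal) 70.22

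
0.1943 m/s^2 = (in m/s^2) 0.1943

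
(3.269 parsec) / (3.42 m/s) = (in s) 2.949e+16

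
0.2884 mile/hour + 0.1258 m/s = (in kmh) 0.917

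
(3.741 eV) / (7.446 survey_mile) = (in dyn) 5.002e-18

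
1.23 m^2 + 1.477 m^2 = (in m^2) 2.707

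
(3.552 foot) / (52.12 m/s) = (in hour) 5.77e-06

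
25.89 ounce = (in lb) 1.618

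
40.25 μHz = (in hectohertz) 4.025e-07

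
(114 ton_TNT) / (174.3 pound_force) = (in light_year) 6.503e-08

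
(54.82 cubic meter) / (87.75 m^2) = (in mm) 624.7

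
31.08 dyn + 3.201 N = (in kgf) 0.3264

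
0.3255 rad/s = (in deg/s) 18.65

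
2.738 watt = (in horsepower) 0.003672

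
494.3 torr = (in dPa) 6.59e+05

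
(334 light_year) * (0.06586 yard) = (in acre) 4.702e+13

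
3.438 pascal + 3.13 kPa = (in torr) 23.5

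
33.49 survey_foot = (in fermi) 1.021e+16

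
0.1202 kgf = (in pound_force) 0.265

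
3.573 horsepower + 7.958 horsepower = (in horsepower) 11.53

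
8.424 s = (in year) 2.671e-07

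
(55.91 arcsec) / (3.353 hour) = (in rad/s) 2.246e-08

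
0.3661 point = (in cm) 0.01292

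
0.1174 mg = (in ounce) 4.141e-06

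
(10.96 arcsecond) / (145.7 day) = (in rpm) 4.031e-11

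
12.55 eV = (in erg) 2.011e-11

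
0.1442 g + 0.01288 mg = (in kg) 0.0001442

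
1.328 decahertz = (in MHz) 1.328e-05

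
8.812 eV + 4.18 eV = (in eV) 12.99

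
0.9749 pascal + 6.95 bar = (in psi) 100.8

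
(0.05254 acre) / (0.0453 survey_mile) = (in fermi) 2.916e+15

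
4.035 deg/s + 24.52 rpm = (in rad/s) 2.638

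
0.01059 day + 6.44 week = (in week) 6.442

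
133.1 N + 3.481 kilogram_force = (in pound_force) 37.6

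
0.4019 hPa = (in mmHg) 0.3014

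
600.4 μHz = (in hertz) 0.0006004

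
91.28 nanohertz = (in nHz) 91.28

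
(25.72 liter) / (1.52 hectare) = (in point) 0.004797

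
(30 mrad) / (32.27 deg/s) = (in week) 8.807e-08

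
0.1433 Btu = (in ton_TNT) 3.614e-08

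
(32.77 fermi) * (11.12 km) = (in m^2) 3.644e-10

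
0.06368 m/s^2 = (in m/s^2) 0.06368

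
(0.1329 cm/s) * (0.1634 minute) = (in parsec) 4.223e-19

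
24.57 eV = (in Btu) 3.731e-21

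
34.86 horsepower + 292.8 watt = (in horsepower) 35.25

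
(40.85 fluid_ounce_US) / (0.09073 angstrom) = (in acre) 3.29e+04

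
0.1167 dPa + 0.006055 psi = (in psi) 0.006057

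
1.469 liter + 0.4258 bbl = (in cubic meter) 0.06917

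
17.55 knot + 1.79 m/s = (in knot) 21.03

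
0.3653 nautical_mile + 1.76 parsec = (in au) 3.63e+05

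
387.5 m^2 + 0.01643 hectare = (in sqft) 5940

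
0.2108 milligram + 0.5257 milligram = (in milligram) 0.7365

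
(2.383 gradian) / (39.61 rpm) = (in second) 0.009024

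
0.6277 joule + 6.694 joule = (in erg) 7.322e+07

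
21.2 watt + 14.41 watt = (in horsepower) 0.04775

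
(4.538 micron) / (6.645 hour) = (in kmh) 6.829e-10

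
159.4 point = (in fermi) 5.623e+13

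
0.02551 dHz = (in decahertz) 0.0002551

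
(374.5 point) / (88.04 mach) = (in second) 4.407e-06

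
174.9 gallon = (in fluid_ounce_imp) 2.33e+04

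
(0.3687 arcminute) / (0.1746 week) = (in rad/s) 1.016e-09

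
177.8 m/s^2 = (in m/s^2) 177.8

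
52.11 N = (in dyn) 5.211e+06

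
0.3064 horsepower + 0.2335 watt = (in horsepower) 0.3067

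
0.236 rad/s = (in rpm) 2.254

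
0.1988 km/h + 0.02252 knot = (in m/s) 0.06681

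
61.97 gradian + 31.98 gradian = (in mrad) 1476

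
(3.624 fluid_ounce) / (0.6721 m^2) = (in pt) 0.452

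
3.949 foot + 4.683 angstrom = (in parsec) 3.901e-17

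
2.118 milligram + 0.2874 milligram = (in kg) 2.405e-06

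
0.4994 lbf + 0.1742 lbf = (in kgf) 0.3055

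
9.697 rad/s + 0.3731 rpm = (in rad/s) 9.736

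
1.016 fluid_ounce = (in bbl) 0.000189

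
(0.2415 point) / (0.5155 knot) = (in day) 3.718e-09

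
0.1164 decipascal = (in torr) 8.731e-05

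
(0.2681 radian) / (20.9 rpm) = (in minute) 0.002042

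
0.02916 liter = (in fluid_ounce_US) 0.986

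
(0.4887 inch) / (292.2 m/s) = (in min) 7.08e-07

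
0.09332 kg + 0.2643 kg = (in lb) 0.7884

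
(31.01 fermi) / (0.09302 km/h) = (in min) 2e-14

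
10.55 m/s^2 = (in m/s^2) 10.55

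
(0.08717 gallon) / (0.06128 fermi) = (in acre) 1.331e+09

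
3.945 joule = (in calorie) 0.9429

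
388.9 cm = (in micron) 3.889e+06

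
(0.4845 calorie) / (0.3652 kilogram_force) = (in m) 0.566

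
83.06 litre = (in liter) 83.06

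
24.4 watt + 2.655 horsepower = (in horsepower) 2.688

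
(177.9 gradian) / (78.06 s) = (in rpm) 0.3419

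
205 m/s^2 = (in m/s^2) 205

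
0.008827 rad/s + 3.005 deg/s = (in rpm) 0.5851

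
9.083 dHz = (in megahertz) 9.083e-07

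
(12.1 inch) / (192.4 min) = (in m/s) 2.662e-05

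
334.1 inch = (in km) 0.008486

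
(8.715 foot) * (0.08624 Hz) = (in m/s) 0.2291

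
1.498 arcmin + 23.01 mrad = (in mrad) 23.45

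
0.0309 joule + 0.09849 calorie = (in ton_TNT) 1.059e-10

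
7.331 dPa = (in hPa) 0.007331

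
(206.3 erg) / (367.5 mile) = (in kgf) 3.557e-12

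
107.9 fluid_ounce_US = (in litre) 3.191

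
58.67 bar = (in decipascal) 5.867e+07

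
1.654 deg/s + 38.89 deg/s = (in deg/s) 40.54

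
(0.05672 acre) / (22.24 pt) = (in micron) 2.926e+10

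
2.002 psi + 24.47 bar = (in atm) 24.29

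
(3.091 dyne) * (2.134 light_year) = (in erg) 6.24e+18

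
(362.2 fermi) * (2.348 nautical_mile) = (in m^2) 1.575e-09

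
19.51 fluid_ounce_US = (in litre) 0.577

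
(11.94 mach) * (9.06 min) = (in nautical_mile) 1193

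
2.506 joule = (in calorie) 0.5989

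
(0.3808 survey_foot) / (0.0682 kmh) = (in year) 1.943e-07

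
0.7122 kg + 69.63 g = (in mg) 7.818e+05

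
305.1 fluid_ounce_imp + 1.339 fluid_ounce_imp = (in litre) 8.707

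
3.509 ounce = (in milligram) 9.948e+04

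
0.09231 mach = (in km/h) 113.2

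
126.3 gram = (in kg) 0.1263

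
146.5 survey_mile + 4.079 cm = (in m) 2.358e+05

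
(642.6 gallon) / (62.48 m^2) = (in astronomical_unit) 2.602e-13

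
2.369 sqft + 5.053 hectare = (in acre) 12.49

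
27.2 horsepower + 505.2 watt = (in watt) 2.079e+04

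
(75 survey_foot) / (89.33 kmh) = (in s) 0.9213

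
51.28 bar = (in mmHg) 3.846e+04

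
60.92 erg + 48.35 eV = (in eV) 3.802e+13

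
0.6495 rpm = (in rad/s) 0.06802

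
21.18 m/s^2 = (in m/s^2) 21.18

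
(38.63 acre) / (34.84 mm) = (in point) 1.272e+10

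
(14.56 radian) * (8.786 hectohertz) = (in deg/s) 7.33e+05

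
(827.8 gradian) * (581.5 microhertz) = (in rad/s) 0.007561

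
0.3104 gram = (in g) 0.3104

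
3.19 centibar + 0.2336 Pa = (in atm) 0.03149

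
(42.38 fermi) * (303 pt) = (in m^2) 4.53e-15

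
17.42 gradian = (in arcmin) 940.7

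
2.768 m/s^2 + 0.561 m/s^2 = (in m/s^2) 3.329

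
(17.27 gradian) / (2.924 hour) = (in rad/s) 2.577e-05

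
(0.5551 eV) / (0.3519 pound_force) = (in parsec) 1.841e-36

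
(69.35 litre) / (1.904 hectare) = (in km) 3.642e-09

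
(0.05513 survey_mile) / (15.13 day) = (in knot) 0.0001319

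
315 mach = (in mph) 2.399e+05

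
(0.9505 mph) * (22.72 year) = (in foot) 9.988e+08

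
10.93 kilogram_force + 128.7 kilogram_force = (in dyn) 1.369e+08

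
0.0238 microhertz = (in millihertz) 2.38e-05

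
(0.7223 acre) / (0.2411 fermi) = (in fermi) 1.212e+34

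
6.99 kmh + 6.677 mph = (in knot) 9.576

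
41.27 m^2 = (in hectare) 0.004127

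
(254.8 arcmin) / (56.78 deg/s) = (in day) 8.656e-07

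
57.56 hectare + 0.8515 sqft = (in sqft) 6.196e+06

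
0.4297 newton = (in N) 0.4297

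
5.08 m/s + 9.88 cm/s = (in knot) 10.07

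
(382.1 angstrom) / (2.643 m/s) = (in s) 1.446e-08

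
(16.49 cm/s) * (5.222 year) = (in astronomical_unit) 0.0001815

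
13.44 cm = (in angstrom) 1.344e+09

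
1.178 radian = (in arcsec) 2.43e+05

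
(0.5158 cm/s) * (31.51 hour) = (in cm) 5.851e+04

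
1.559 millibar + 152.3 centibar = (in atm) 1.505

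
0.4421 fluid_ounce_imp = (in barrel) 7.901e-05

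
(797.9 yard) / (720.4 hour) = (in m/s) 0.0002813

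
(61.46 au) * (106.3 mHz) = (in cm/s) 9.774e+13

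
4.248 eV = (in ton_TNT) 1.627e-28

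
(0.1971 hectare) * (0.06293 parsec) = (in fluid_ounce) 1.294e+23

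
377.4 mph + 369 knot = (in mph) 802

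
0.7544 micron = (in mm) 0.0007544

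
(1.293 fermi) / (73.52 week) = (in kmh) 1.047e-22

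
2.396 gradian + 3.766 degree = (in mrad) 103.4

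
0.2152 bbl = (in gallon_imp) 7.526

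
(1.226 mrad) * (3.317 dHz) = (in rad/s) 0.0004067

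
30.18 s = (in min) 0.503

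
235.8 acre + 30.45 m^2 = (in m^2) 9.543e+05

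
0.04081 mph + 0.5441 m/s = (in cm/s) 56.23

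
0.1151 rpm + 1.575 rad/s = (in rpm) 15.16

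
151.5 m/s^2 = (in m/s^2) 151.5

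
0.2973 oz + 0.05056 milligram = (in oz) 0.2973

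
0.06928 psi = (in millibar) 4.777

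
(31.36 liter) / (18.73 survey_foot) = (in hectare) 5.493e-07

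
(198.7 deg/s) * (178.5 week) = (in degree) 2.145e+10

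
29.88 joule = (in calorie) 7.141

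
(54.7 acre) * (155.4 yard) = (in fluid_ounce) 1.064e+12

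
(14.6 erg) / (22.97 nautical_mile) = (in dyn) 3.432e-06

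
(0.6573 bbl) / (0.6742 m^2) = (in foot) 0.5085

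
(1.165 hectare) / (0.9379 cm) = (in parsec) 4.025e-11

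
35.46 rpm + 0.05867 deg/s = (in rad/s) 3.714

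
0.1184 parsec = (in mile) 2.27e+12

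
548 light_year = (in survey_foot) 1.701e+19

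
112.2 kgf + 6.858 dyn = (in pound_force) 247.4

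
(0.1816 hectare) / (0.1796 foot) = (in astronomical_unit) 2.218e-07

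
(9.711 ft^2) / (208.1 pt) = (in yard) 13.44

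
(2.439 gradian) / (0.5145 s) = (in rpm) 0.7111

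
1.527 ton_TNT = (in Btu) 6.056e+06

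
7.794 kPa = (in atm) 0.07692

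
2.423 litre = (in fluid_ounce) 81.93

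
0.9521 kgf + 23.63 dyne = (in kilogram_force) 0.9521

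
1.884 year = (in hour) 1.65e+04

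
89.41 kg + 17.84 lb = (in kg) 97.5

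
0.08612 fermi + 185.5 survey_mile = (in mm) 2.985e+08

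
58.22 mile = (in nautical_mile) 50.59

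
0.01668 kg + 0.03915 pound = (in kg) 0.03444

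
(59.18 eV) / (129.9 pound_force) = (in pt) 4.651e-17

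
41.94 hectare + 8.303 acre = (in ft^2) 4.876e+06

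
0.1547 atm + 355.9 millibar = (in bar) 0.5126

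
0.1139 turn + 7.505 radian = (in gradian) 523.3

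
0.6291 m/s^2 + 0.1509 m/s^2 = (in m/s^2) 0.78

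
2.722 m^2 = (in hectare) 0.0002722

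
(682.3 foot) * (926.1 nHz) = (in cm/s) 0.01926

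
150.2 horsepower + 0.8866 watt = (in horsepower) 150.2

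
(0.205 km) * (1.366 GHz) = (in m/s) 2.8e+11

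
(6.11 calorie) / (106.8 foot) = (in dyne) 7.853e+04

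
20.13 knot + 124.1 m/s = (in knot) 261.4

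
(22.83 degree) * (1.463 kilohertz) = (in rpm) 5567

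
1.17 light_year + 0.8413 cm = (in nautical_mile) 5.977e+12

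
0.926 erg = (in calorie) 2.213e-08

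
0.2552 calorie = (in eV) 6.664e+18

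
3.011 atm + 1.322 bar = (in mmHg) 3280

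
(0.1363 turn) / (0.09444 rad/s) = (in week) 1.499e-05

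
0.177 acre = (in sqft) 7710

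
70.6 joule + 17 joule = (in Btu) 0.08303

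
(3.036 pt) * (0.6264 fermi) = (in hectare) 6.709e-23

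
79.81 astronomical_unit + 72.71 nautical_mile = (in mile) 7.419e+09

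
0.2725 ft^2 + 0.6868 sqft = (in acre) 2.202e-05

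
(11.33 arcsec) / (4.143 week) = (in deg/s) 1.256e-09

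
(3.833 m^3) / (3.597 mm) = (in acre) 0.2633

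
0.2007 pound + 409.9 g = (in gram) 500.9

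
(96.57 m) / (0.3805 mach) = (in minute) 0.01242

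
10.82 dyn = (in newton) 0.0001082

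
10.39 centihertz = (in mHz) 103.9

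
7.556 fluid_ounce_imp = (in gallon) 0.05671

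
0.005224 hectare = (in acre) 0.01291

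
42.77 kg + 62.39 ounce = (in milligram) 4.454e+07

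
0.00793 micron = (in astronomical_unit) 5.301e-20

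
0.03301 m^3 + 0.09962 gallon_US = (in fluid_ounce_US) 1129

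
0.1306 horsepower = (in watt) 97.39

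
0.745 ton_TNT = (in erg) 3.117e+16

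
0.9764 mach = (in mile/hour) 743.7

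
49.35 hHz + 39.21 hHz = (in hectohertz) 88.56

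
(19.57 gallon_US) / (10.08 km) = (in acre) 1.816e-09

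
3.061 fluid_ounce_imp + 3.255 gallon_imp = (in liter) 14.88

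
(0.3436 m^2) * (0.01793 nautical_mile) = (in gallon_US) 3014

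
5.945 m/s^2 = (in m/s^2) 5.945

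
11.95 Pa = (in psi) 0.001733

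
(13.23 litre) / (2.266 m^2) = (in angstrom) 5.838e+07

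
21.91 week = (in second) 1.325e+07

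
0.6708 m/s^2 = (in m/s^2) 0.6708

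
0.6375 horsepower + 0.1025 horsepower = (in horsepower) 0.74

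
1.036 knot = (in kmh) 1.919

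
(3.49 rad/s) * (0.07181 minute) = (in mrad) 1.504e+04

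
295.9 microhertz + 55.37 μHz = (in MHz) 3.513e-10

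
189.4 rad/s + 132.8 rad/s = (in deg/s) 1.846e+04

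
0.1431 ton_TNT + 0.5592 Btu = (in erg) 5.987e+15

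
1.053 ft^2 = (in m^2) 0.09783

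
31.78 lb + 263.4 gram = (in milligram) 1.468e+07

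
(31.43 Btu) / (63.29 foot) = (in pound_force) 386.4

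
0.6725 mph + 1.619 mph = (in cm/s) 102.4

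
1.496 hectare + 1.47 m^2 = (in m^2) 1.496e+04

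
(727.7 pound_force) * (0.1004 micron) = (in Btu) 3.08e-07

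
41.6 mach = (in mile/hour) 3.169e+04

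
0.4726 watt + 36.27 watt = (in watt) 36.74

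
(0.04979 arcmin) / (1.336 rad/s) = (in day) 1.255e-10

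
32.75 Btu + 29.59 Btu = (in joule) 6.577e+04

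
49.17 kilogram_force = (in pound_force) 108.4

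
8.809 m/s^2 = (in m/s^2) 8.809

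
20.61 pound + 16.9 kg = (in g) 2.625e+04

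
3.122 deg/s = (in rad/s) 0.05449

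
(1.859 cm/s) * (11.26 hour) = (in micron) 7.536e+08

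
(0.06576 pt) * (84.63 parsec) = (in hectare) 6.058e+09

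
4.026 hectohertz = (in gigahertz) 4.026e-07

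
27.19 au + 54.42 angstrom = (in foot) 1.335e+13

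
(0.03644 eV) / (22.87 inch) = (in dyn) 1.005e-15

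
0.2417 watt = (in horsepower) 0.0003241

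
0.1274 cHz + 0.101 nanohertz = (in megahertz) 1.274e-09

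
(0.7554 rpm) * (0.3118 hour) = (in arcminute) 3.053e+05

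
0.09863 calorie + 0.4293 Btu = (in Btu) 0.4297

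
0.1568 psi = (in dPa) 1.081e+04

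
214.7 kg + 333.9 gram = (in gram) 2.15e+05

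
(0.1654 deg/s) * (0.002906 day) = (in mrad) 724.8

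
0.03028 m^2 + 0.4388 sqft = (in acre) 1.756e-05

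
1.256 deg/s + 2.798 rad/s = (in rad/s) 2.82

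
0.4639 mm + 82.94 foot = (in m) 25.28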